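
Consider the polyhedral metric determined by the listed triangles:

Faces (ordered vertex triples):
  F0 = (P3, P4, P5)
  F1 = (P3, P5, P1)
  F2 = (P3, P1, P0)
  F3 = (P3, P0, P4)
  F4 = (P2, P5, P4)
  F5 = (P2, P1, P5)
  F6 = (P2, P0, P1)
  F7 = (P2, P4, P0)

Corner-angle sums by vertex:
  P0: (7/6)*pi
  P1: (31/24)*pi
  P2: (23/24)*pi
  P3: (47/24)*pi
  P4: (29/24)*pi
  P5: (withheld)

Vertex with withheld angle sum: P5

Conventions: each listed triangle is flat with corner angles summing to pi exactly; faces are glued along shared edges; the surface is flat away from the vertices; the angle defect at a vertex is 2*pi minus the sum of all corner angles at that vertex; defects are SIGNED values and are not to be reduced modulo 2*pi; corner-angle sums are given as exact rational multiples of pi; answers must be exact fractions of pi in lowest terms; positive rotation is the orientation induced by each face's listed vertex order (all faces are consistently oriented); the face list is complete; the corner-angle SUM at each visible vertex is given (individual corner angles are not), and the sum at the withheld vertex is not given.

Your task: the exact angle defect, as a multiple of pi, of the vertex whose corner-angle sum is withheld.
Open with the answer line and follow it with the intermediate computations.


Answer: defect(P5) = (7/12)*pi

V = 6, E = 12, F = 8; chi = V - E + F = 2
Gauss-Bonnet: total defect = 2*pi*chi = 4*pi; visible defects sum to (41/12)*pi


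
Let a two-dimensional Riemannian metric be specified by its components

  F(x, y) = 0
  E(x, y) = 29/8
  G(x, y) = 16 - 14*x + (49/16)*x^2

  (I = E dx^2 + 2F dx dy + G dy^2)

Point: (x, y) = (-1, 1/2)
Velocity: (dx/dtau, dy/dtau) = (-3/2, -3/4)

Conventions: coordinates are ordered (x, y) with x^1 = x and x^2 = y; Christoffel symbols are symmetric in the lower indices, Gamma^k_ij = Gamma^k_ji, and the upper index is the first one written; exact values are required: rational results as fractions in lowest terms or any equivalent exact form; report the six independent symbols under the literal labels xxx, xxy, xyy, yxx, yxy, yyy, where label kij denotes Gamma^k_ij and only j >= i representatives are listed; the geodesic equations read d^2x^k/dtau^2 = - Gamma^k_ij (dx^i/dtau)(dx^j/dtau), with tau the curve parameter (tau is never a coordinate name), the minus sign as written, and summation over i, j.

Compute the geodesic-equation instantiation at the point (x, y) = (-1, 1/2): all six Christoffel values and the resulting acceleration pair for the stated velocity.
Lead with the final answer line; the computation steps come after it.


Answer: Gamma_xxx = 0, Gamma_xxy = 0, Gamma_xyy = 161/58, Gamma_yxx = 0, Gamma_yxy = -7/23, Gamma_yyy = 0; accelerations (d^2x/dtau^2, d^2y/dtau^2) = (-1449/928, 63/92)

E = 29/8, F = 0, G = 529/16 at the point
E_x = 0, E_y = 0, F_x = 0, F_y = 0, G_x = -161/8, G_y = 0
EG - F^2 = 15341/128;  g^inv = (128/15341) * [[529/16, 0], [0, 29/8]]
first-kind symbols [ij,l] = (1/2)(d_i g_jl + d_j g_il - d_l g_ij): [xx,x] = E_x/2 = 0, [xx,y] = F_x - E_y/2 = 0, [xy,x] = E_y/2 = 0, [xy,y] = G_x/2 = -161/16, [yy,x] = F_y - G_x/2 = 161/16, [yy,y] = G_y/2 = 0
Gamma^x_ij = (G*[ij,x] - F*[ij,y])/(EG - F^2), Gamma^y_ij = (E*[ij,y] - F*[ij,x])/(EG - F^2)
Gamma_xxx = 0, Gamma_xxy = 0, Gamma_xyy = 161/58, Gamma_yxx = 0, Gamma_yxy = -7/23, Gamma_yyy = 0
d^2x/dtau^2 = -(Gamma_xxx*(-3/2)^2 + 2*Gamma_xxy*(-3/2)*(-3/4) + Gamma_xyy*(-3/4)^2) = -1449/928
d^2y/dtau^2 = -(Gamma_yxx*(-3/2)^2 + 2*Gamma_yxy*(-3/2)*(-3/4) + Gamma_yyy*(-3/4)^2) = 63/92


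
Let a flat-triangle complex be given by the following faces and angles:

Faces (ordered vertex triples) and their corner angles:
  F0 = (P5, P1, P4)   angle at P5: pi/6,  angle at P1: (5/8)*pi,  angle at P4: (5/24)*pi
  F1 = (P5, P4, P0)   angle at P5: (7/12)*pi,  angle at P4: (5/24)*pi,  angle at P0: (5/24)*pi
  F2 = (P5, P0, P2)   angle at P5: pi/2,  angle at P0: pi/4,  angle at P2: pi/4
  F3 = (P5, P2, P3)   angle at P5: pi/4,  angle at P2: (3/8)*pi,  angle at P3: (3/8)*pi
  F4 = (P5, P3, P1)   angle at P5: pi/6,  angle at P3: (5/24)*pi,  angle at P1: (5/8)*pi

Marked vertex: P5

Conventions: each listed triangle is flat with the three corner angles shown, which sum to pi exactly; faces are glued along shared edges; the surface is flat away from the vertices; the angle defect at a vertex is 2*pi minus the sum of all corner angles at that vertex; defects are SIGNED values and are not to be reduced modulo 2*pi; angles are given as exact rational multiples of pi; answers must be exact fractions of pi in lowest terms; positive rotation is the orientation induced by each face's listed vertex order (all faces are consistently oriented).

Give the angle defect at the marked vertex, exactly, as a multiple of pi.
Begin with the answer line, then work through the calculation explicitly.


Answer: defect(P5) = pi/3

Sum of corner angles at P5: (5/3)*pi
defect = 2*pi - (5/3)*pi


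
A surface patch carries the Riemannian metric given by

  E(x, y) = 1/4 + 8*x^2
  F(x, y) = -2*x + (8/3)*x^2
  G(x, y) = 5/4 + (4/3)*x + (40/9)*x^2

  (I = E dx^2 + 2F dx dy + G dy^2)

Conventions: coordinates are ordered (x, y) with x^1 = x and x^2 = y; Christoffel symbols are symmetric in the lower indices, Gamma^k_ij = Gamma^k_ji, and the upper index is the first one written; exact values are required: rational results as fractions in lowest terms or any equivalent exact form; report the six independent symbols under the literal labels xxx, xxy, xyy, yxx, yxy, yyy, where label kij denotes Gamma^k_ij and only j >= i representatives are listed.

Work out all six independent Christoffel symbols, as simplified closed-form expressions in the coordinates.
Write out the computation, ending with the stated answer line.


E = 1/4 + 8*x^2; F = -2*x + (8/3)*x^2; G = 5/4 + (4/3)*x + (40/9)*x^2
Gamma^k_ij = (1/2) g^{kl} (d_i g_jl + d_j g_il - d_l g_ij), with g^inv = (1/(EG-F^2)) [[G, -F], [-F, E]]
first partials: E_x = 16*x, E_y = 0, F_x = -2 + (16/3)*x, F_y = 0, G_x = 4/3 + (80/9)*x, G_y = 0
D = EG - F^2 = 5/16 + (1/3)*x + (64/9)*x^2 + (64/3)*x^3 + (256/9)*x^4
expanded: Gamma^x_xx = (G E_x - 2F F_x + F E_y)/(2D), Gamma^x_xy = (G E_y - F G_x)/(2D), Gamma^x_yy = (2G F_y - G G_x - F G_y)/(2D), Gamma^y_xx = (2E F_x - E E_y - F E_x)/(2D), Gamma^y_xy = (E G_x - F E_y)/(2D), Gamma^y_yy = (E G_y - 2F F_y + F G_x)/(2D); substitute and cancel common factors

Answer: Gamma_xxx = (3072*x^3 + 3840*x^2 + 864*x)/(4096*x^4 + 3072*x^3 + 1024*x^2 + 48*x + 45), Gamma_xxy = (-5120*x^3 + 3072*x^2 + 576*x)/(12288*x^4 + 9216*x^3 + 3072*x^2 + 144*x + 135), Gamma_xyy = (-25600*x^3 - 11520*x^2 - 8352*x - 1080)/(36864*x^4 + 27648*x^3 + 9216*x^2 + 432*x + 405), Gamma_yxx = (3072*x^3 + 192*x - 72)/(4096*x^4 + 3072*x^3 + 1024*x^2 + 48*x + 45), Gamma_yxy = (5120*x^3 + 768*x^2 + 160*x + 24)/(4096*x^4 + 3072*x^3 + 1024*x^2 + 48*x + 45), Gamma_yyy = (5120*x^3 - 3072*x^2 - 576*x)/(12288*x^4 + 9216*x^3 + 3072*x^2 + 144*x + 135)


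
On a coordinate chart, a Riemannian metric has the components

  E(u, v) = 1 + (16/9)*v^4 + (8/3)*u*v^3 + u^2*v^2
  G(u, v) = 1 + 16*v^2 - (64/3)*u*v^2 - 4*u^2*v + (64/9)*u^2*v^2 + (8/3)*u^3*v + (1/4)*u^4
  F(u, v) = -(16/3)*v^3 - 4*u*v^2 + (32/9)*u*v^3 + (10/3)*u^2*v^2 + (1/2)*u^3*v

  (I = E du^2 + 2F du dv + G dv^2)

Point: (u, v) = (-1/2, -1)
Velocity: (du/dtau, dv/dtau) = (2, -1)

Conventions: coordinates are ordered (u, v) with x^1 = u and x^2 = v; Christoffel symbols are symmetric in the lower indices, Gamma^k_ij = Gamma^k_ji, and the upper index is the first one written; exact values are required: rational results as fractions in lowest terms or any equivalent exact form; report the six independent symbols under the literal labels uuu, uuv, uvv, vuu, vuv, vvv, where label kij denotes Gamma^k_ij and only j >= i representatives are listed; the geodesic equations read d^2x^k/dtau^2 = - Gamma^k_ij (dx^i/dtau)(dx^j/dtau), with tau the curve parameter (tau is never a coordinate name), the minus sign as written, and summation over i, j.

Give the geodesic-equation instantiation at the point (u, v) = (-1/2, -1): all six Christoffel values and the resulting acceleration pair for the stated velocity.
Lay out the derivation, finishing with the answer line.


E = 157/36, F = 1441/144, G = 17737/576 at the point
E_u = -11/3, E_v = -209/18, F_u = -811/72, F_v = -433/16, G_u = -2489/72, G_v = -524/9
EG - F^2 = 19673/576;  g^inv = (576/19673) * [[17737/576, -1441/144], [-1441/144, 157/36]]
first-kind symbols [ij,l] = (1/2)(d_i g_jl + d_j g_il - d_l g_ij): [uu,u] = E_u/2 = -11/6, [uu,v] = F_u - E_v/2 = -131/24, [uv,u] = E_v/2 = -209/36, [uv,v] = G_u/2 = -2489/144, [vv,u] = F_v - G_u/2 = -88/9, [vv,v] = G_v/2 = -262/9
Gamma^u_ij = (G*[ij,u] - F*[ij,v])/(EG - F^2), Gamma^v_ij = (E*[ij,v] - F*[ij,u])/(EG - F^2)
Gamma_uuu = -1056/19673, Gamma_uuv = -3344/19673, Gamma_uvv = -5632/19673, Gamma_vuu = -3144/19673, Gamma_vuv = -9956/19673, Gamma_vvv = -16768/19673
d^2u/dtau^2 = -(Gamma_uuu*(2)^2 + 2*Gamma_uuv*(2)*(-1) + Gamma_uvv*(-1)^2) = -3520/19673
d^2v/dtau^2 = -(Gamma_vuu*(2)^2 + 2*Gamma_vuv*(2)*(-1) + Gamma_vvv*(-1)^2) = -10480/19673

Answer: Gamma_uuu = -1056/19673, Gamma_uuv = -3344/19673, Gamma_uvv = -5632/19673, Gamma_vuu = -3144/19673, Gamma_vuv = -9956/19673, Gamma_vvv = -16768/19673; accelerations (d^2u/dtau^2, d^2v/dtau^2) = (-3520/19673, -10480/19673)


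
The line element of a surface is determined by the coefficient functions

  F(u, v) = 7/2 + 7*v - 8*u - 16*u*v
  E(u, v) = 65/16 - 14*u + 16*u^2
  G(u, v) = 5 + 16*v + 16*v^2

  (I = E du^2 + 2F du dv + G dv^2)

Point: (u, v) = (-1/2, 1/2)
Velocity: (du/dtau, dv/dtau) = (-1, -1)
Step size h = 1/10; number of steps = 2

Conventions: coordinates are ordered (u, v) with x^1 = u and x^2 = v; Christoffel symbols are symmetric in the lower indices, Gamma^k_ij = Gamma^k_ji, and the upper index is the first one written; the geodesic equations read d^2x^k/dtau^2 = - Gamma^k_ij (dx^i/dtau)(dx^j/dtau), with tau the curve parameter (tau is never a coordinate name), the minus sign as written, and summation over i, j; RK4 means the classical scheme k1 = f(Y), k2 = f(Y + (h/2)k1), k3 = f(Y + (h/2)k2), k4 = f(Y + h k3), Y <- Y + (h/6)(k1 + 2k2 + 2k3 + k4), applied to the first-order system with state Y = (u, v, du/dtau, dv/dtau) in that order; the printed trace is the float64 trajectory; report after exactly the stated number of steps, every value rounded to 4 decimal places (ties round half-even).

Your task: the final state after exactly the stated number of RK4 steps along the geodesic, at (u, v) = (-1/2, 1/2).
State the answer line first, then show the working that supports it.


Answer: u = -0.7000, v = 0.3000, du/dtau = -1.0000, dv/dtau = -1.0000

f(Y) = (du/dtau, dv/dtau, -Gamma^u_ij Y'^i Y'^j, -Gamma^v_ij Y'^i Y'^j) with the Gammas evaluated at the stage position; h = 0.100000; intermediate values shown to 6 dp
step 0: u = -0.5000, v = 0.5000, du/dtau = -1.0000, dv/dtau = -1.0000
step 1:
  k1: at (u, v) = (-0.500000, 0.500000), (du/dtau, dv/dtau) = (-1.000000, -1.000000); Gamma_uuu = -0.482897, Gamma_uuv = 0.000000, Gamma_uvv = 0.482897, Gamma_vuu = -0.515091, Gamma_vuv = 0.000000, Gamma_vvv = 0.515091; k1 = (-1.000000, -1.000000, 0.000000, 0.000000)
  k2: at (u, v) = (-0.550000, 0.450000), (du/dtau, dv/dtau) = (-1.000000, -1.000000); Gamma_uuu = -0.508980, Gamma_uuv = 0.000000, Gamma_uvv = 0.508980, Gamma_vuu = -0.489651, Gamma_vuv = 0.000000, Gamma_vvv = 0.489651; k2 = (-1.000000, -1.000000, 0.000000, 0.000000)
  k3: at (u, v) = (-0.550000, 0.450000), (du/dtau, dv/dtau) = (-1.000000, -1.000000); Gamma_uuu = -0.508980, Gamma_uuv = 0.000000, Gamma_uvv = 0.508980, Gamma_vuu = -0.489651, Gamma_vuv = 0.000000, Gamma_vvv = 0.489651; k3 = (-1.000000, -1.000000, 0.000000, 0.000000)
  k4: at (u, v) = (-0.600000, 0.400000), (du/dtau, dv/dtau) = (-1.000000, -1.000000); Gamma_uuu = -0.532350, Gamma_uuv = 0.000000, Gamma_uvv = 0.532350, Gamma_vuu = -0.461797, Gamma_vuv = 0.000000, Gamma_vvv = 0.461797; k4 = (-1.000000, -1.000000, 0.000000, 0.000000)
  Y <- Y + (h/6)(k1 + 2k2 + 2k3 + k4): u = -0.6000, v = 0.4000, du/dtau = -1.0000, dv/dtau = -1.0000
step 2:
  k1: at (u, v) = (-0.600000, 0.400000), (du/dtau, dv/dtau) = (-1.000000, -1.000000); Gamma_uuu = -0.532350, Gamma_uuv = 0.000000, Gamma_uvv = 0.532350, Gamma_vuu = -0.461797, Gamma_vuv = 0.000000, Gamma_vvv = 0.461797; k1 = (-1.000000, -1.000000, 0.000000, 0.000000)
  k2: at (u, v) = (-0.650000, 0.350000), (du/dtau, dv/dtau) = (-1.000000, -1.000000); Gamma_uuu = -0.552688, Gamma_uuv = 0.000000, Gamma_uvv = 0.552688, Gamma_vuu = -0.431986, Gamma_vuv = 0.000000, Gamma_vvv = 0.431986; k2 = (-1.000000, -1.000000, 0.000000, 0.000000)
  k3: at (u, v) = (-0.650000, 0.350000), (du/dtau, dv/dtau) = (-1.000000, -1.000000); Gamma_uuu = -0.552688, Gamma_uuv = 0.000000, Gamma_uvv = 0.552688, Gamma_vuu = -0.431986, Gamma_vuv = 0.000000, Gamma_vvv = 0.431986; k3 = (-1.000000, -1.000000, 0.000000, 0.000000)
  k4: at (u, v) = (-0.700000, 0.300000), (du/dtau, dv/dtau) = (-1.000000, -1.000000); Gamma_uuu = -0.569774, Gamma_uuv = 0.000000, Gamma_uvv = 0.569774, Gamma_vuu = -0.400720, Gamma_vuv = 0.000000, Gamma_vvv = 0.400720; k4 = (-1.000000, -1.000000, 0.000000, 0.000000)
  Y <- Y + (h/6)(k1 + 2k2 + 2k3 + k4): u = -0.7000, v = 0.3000, du/dtau = -1.0000, dv/dtau = -1.0000


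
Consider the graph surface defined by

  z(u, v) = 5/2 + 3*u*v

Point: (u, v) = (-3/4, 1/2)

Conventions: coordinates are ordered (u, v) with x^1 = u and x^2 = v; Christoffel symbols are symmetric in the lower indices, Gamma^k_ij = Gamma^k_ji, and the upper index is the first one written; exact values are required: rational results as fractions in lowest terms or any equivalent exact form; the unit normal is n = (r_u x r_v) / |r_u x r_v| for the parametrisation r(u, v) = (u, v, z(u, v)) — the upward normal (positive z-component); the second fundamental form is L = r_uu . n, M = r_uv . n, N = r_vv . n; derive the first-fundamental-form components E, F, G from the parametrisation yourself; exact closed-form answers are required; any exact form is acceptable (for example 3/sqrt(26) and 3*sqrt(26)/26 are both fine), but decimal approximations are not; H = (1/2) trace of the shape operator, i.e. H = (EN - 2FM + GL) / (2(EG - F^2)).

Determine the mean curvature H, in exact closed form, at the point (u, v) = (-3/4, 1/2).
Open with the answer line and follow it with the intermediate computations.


Answer: H = 648*sqrt(133)/17689

z_u = 3/2, z_v = -9/4, z_uu = 0, z_uv = 3, z_vv = 0
E = 13/4, F = -27/8, G = 97/16; answer radicand W^2 = 133/16
unnormalised second-form numerators: l = 0, m = 3, n = 0; L = l/sqrt(133/16), and similarly M = m/sqrt(W^2), N = n/sqrt(W^2)
H = (E*n - 2*F*m + G*l) / (2*(EG - F^2)*sqrt(W^2)); E*n - 2*F*m + G*l = 81/4, EG - F^2 = 133/16, so H = (162/133)/sqrt(133/16)


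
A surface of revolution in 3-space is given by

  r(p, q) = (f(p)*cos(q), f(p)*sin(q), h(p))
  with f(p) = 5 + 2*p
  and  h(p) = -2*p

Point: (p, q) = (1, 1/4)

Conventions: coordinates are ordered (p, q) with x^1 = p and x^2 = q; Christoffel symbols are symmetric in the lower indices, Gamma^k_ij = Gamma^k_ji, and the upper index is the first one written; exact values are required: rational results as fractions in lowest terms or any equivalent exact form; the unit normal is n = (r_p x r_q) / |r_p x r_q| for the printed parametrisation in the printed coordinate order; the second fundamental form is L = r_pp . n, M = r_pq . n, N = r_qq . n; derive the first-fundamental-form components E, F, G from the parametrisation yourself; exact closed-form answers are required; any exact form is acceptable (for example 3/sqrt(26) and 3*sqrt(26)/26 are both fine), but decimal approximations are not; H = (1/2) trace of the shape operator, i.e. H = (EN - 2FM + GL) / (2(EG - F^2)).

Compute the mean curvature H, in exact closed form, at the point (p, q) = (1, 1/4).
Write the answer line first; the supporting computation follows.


Answer: H = -sqrt(2)/28

f = 7, f' = 2, f'' = 0, h' = -2, h'' = 0
E = 8, F = 0, G = 49; answer radicand W^2 = 8
unnormalised second-form numerators: l = 0, m = 0, n = -14; L = l/sqrt(8), and similarly M = m/sqrt(W^2), N = n/sqrt(W^2)
H = (E*n - 2*F*m + G*l) / (2*(EG - F^2)*sqrt(W^2)); E*n - 2*F*m + G*l = -112, EG - F^2 = 392, so H = (-1/7)/sqrt(8)


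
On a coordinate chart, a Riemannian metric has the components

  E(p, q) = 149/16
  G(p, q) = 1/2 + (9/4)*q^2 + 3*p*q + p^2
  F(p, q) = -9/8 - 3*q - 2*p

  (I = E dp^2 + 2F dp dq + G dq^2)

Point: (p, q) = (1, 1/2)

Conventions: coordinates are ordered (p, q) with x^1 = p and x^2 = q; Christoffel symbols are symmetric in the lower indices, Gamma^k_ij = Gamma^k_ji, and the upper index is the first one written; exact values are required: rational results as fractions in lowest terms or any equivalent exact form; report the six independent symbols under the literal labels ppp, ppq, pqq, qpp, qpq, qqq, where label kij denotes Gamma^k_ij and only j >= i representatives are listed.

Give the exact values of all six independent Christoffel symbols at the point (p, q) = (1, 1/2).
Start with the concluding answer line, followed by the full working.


Answer: Gamma_ppp = -2368/3017, Gamma_ppq = 296/431, Gamma_pqq = -1224/3017, Gamma_qpp = -4768/3017, Gamma_qpq = 596/431, Gamma_qqq = 634/3017

E = 149/16, F = -37/8, G = 57/16 at the point
E_p = 0, E_q = 0, F_p = -2, F_q = -3, G_p = 7/2, G_q = 21/4
EG - F^2 = 3017/256;  g^inv = (256/3017) * [[57/16, 37/8], [37/8, 149/16]]
first-kind symbols [ij,l] = (1/2)(d_i g_jl + d_j g_il - d_l g_ij): [pp,p] = E_p/2 = 0, [pp,q] = F_p - E_q/2 = -2, [pq,p] = E_q/2 = 0, [pq,q] = G_p/2 = 7/4, [qq,p] = F_q - G_p/2 = -19/4, [qq,q] = G_q/2 = 21/8
Gamma^p_ij = (G*[ij,p] - F*[ij,q])/(EG - F^2), Gamma^q_ij = (E*[ij,q] - F*[ij,p])/(EG - F^2)


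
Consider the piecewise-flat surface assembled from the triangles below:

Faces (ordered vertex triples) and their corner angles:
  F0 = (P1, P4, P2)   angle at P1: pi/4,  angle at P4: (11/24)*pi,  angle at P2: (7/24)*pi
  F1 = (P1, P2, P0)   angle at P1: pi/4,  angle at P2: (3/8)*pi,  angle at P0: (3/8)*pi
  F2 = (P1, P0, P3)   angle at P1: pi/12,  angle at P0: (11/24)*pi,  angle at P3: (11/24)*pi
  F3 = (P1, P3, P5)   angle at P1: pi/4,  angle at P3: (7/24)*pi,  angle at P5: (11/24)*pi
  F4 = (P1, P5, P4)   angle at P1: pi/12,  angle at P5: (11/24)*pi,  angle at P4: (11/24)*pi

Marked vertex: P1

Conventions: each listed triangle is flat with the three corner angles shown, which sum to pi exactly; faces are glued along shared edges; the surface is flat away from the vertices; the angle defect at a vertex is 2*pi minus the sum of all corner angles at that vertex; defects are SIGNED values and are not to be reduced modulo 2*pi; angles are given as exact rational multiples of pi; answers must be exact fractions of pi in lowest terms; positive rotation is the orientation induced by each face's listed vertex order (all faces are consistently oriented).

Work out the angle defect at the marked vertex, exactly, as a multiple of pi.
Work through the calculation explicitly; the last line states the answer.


Sum of corner angles at P1: (11/12)*pi
defect = 2*pi - (11/12)*pi

Answer: defect(P1) = (13/12)*pi


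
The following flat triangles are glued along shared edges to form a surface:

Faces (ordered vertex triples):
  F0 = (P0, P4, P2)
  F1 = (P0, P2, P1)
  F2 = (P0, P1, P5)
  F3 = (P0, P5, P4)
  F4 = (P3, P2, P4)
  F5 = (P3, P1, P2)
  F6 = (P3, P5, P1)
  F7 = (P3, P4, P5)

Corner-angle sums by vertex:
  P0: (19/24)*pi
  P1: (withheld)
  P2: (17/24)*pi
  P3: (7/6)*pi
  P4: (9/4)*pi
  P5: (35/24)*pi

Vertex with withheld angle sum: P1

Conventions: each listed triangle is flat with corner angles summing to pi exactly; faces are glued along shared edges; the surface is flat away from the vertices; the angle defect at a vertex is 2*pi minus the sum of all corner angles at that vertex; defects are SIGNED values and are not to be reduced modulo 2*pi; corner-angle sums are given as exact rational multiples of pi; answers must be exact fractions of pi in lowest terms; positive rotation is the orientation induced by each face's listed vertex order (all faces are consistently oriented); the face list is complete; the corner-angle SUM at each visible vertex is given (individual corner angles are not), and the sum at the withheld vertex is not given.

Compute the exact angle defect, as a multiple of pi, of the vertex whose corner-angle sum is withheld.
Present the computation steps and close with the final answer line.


V = 6, E = 12, F = 8; chi = V - E + F = 2
Gauss-Bonnet: total defect = 2*pi*chi = 4*pi; visible defects sum to (29/8)*pi

Answer: defect(P1) = (3/8)*pi


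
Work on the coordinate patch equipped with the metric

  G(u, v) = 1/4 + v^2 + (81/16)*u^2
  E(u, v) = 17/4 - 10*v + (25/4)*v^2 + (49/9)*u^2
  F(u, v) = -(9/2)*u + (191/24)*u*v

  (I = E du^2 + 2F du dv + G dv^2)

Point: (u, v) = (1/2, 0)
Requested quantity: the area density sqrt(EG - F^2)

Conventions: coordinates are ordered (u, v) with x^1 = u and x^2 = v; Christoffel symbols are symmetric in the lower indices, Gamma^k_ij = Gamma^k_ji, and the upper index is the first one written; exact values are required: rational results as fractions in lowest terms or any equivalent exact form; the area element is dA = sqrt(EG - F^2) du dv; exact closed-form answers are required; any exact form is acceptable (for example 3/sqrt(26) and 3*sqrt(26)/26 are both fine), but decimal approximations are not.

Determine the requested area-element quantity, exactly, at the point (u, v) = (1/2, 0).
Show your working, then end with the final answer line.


E = 101/18, F = -9/4, G = 97/64; EG - F^2 = 3965/1152

Answer: sqrt(EG - F^2) = sqrt(7930)/48


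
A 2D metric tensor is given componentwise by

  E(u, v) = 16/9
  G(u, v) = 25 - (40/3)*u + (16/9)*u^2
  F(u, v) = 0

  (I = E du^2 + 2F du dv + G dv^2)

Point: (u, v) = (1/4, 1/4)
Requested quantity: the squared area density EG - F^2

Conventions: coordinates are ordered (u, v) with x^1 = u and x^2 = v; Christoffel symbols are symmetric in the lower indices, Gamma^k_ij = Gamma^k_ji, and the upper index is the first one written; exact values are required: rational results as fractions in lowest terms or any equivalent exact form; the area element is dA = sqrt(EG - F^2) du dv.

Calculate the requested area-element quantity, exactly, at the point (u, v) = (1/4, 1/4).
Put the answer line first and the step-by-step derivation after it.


Answer: EG - F^2 = 3136/81

E = 16/9, F = 0, G = 196/9; EG - F^2 = 3136/81


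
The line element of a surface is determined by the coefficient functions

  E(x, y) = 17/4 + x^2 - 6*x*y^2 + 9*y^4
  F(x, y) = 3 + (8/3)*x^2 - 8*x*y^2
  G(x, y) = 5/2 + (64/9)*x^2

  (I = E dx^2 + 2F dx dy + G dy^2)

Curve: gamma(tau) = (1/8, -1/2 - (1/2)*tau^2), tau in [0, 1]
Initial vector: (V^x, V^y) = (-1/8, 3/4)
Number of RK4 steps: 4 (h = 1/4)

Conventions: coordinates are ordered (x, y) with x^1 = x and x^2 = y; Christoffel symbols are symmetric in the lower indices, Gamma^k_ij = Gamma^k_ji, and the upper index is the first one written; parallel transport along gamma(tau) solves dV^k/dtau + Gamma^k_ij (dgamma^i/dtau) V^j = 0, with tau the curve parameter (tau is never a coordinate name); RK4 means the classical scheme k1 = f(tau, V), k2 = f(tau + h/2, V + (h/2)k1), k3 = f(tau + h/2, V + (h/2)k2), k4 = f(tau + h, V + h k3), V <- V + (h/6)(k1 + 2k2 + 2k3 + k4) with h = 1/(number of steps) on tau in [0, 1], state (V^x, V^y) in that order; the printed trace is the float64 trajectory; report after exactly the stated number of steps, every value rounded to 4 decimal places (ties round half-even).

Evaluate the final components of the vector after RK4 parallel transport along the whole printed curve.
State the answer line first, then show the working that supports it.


Answer: V^x = -0.0237, V^y = 0.6410

gamma'(tau) = (0, -tau); f(tau, V)^k = -Gamma^k_ij(gamma(tau)) gamma'^i(tau) V^j; h = 1/4; intermediate values shown to 6 dp
curve data and Christoffel symbols at the stage parameters:
  tau = 0.000000: gamma = (0.125000, -0.500000), gamma' = (0.000000, 0.000000); Gamma_xxx = -0.727163, Gamma_xxy = -1.706217, Gamma_xyy = 0.067099, Gamma_yxx = 0.984893, Gamma_yxy = 2.164626, Gamma_yyy = -0.071739
  tau = 0.125000: gamma = (0.125000, -0.507812), gamma' = (0.000000, -0.125000); Gamma_xxx = -0.744015, Gamma_xxy = -1.717123, Gamma_xyy = 0.074427, Gamma_yxx = 1.015326, Gamma_yxy = 2.171108, Gamma_yyy = -0.079350
  tau = 0.250000: gamma = (0.125000, -0.531250), gamma' = (0.000000, -0.250000); Gamma_xxx = -0.793246, Gamma_xxy = -1.746841, Gamma_xyy = 0.093610, Gamma_yxx = 1.109920, Gamma_yxy = 2.186499, Gamma_yyy = -0.098927
  tau = 0.375000: gamma = (0.125000, -0.570312), gamma' = (0.000000, -0.375000); Gamma_xxx = -0.868758, Gamma_xxy = -1.785952, Gamma_xyy = 0.117204, Gamma_yxx = 1.277519, Gamma_yxy = 2.198400, Gamma_yyy = -0.121930
  tau = 0.500000: gamma = (0.125000, -0.625000), gamma' = (0.000000, -0.500000); Gamma_xxx = -0.955695, Gamma_xxy = -1.818990, Gamma_xyy = 0.136044, Gamma_yxx = 1.532312, Gamma_yxy = 2.187233, Gamma_yyy = -0.138125
  tau = 0.625000: gamma = (0.125000, -0.695312), gamma' = (0.000000, -0.625000); Gamma_xxx = -1.030357, Gamma_xxy = -1.828494, Gamma_xyy = 0.143343, Gamma_yxx = 1.901171, Gamma_yxy = 2.131873, Gamma_yyy = -0.140439
  tau = 0.750000: gamma = (0.125000, -0.781250), gamma' = (0.000000, -0.750000); Gamma_xxx = -1.067385, Gamma_xxy = -1.802187, Gamma_xyy = 0.137564, Gamma_yxx = 2.441924, Gamma_yxy = 2.018518, Gamma_yyy = -0.128091
  tau = 0.875000: gamma = (0.125000, -0.882812), gamma' = (0.000000, -0.875000); Gamma_xxx = -1.049747, Gamma_xxy = -1.738067, Gamma_xyy = 0.121979, Gamma_yxx = 3.266437, Gamma_yxy = 1.846315, Gamma_yyy = -0.105685
  tau = 1.000000: gamma = (0.125000, -1.000000), gamma' = (0.000000, -1.000000); Gamma_xxx = -0.973421, Gamma_xxy = -1.643436, Gamma_xyy = 0.101757, Gamma_yxx = 4.559004, Gamma_yxy = 1.625453, Gamma_yyy = -0.079566
step 0: V^x = -0.1250, V^y = 0.7500
step 1: k1 = (0.000000, 0.000000), k2 = (0.033808, -0.041363), k3 = (0.032852, -0.040164), k4 = (0.068319, -0.082139); V <- V + (h/6)(k1 + 2k2 + 2k3 + k4): V^x = -0.1166, V^y = 0.7398
step 2: k1 = (0.068232, -0.082032), k2 = (0.104441, -0.122449), k3 = (0.101188, -0.118487), k4 = (0.131345, -0.148894); V <- V + (h/6)(k1 + 2k2 + 2k3 + k4): V^x = -0.0911, V^y = 0.7101
step 3: k1 = (0.131199, -0.148720), k2 = (0.147372, -0.160290), k3 = (0.144932, -0.157469), k4 = (0.143423, -0.147568); V <- V + (h/6)(k1 + 2k2 + 2k3 + k4): V^x = -0.0553, V^y = 0.6713
step 4: k1 = (0.144063, -0.148274), k2 = (0.126450, -0.120680), k3 = (0.130166, -0.124556), k4 = (0.102614, -0.087998); V <- V + (h/6)(k1 + 2k2 + 2k3 + k4): V^x = -0.0237, V^y = 0.6410


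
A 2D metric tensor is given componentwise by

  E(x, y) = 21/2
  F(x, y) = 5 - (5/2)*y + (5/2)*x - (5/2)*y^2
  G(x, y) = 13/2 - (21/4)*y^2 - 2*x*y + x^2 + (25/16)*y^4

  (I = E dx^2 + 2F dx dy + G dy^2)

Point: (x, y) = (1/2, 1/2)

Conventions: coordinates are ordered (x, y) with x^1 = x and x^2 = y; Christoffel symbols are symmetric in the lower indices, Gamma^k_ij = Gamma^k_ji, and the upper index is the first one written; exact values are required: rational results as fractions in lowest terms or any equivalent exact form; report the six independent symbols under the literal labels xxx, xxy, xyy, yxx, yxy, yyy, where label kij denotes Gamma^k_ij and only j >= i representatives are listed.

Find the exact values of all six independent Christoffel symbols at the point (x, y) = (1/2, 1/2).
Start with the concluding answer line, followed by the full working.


Answer: Gamma_xxx = -800/2467, Gamma_xxy = 0, Gamma_xyy = -6765/17269, Gamma_yxx = 1920/2467, Gamma_yxy = 0, Gamma_yyy = -500/2467

E = 21/2, F = 35/8, G = 1289/256 at the point
E_x = 0, E_y = 0, F_x = 5/2, F_y = -5, G_x = 0, G_y = -175/32
EG - F^2 = 17269/512;  g^inv = (512/17269) * [[1289/256, -35/8], [-35/8, 21/2]]
first-kind symbols [ij,l] = (1/2)(d_i g_jl + d_j g_il - d_l g_ij): [xx,x] = E_x/2 = 0, [xx,y] = F_x - E_y/2 = 5/2, [xy,x] = E_y/2 = 0, [xy,y] = G_x/2 = 0, [yy,x] = F_y - G_x/2 = -5, [yy,y] = G_y/2 = -175/64
Gamma^x_ij = (G*[ij,x] - F*[ij,y])/(EG - F^2), Gamma^y_ij = (E*[ij,y] - F*[ij,x])/(EG - F^2)


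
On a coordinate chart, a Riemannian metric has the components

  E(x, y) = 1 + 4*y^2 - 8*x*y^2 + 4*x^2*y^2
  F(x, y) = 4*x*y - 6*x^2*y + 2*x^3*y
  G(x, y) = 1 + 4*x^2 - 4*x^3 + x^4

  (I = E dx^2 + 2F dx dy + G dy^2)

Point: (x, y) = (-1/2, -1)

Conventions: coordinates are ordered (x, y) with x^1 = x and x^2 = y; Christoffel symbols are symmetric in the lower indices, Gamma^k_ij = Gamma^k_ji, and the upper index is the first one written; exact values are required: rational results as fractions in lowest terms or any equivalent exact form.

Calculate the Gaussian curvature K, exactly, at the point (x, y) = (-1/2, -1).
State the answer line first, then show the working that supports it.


Answer: K = -2304/34225

E = 10, F = 15/4, G = 41/16, EG - F^2 = 185/16 at the point
E_x = -12, E_y = -18, F_x = -23/2, F_y = -15/4, G_x = -15/2, G_y = 0
E_yy = 18, F_xy = 23/2, G_xx = 23
Brioschi: K = (det M1 - det M2) / (EG - F^2)^2 with the standard first/second-derivative matrices M1, M2.
M1 = [[-E_yy/2 + F_xy - G_xx/2, E_x/2, F_x - E_y/2], [F_y - G_x/2, E, F], [G_y/2, F, G]] = [[-9, -6, -5/2], [0, 10, 15/4], [0, 15/4, 41/16]]; det M1 = -1665/16
M2 = [[0, E_y/2, G_x/2], [E_y/2, E, F], [G_x/2, F, G]] = [[0, -9, -15/4], [-9, 10, 15/4], [-15/4, 15/4, 41/16]]; det M2 = -1521/16
det M1 - det M2 = -9; K = -9 / (185/16)^2 = -2304/34225


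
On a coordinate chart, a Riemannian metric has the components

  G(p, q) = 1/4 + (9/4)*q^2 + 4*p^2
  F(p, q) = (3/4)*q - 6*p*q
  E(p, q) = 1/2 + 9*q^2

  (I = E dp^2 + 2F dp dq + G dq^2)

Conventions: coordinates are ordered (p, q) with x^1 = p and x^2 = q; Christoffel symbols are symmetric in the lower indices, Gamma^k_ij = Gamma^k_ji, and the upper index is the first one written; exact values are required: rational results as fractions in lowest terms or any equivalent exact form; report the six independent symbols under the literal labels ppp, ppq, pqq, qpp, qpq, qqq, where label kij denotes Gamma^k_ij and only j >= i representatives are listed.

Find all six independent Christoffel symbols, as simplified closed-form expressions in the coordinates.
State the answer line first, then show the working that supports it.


Answer: Gamma_ppp = (-1440*p*q^2 + 180*q^2)/(32*p^2 + 144*p*q^2 + 324*q^4 + 45*q^2 + 2), Gamma_ppq = (960*p^2*q - 48*p*q + 324*q^3 + 36*q)/(32*p^2 + 144*p*q^2 + 324*q^4 + 45*q^2 + 2), Gamma_pqq = (-640*p^3 + 48*p^2 - 144*p*q^2 - 40*p + 3)/(32*p^2 + 144*p*q^2 + 324*q^4 + 45*q^2 + 2), Gamma_qpp = (-2160*q^3 - 120*q)/(32*p^2 + 144*p*q^2 + 324*q^4 + 45*q^2 + 2), Gamma_qpq = (1440*p*q^2 + 32*p - 108*q^2)/(32*p^2 + 144*p*q^2 + 324*q^4 + 45*q^2 + 2), Gamma_qqq = (-960*p^2*q + 192*p*q + 324*q^3 + 9*q)/(32*p^2 + 144*p*q^2 + 324*q^4 + 45*q^2 + 2)

E = 1/2 + 9*q^2; F = (3/4)*q - 6*p*q; G = 1/4 + (9/4)*q^2 + 4*p^2
Gamma^k_ij = (1/2) g^{kl} (d_i g_jl + d_j g_il - d_l g_ij), with g^inv = (1/(EG-F^2)) [[G, -F], [-F, E]]
first partials: E_p = 0, E_q = 18*q, F_p = -6*q, F_q = 3/4 - 6*p, G_p = 8*p, G_q = (9/2)*q
D = EG - F^2 = 1/8 + (45/16)*q^2 + 2*p^2 + 9*p*q^2 + (81/4)*q^4
expanded: Gamma^p_pp = (G E_p - 2F F_p + F E_q)/(2D), Gamma^p_pq = (G E_q - F G_p)/(2D), Gamma^p_qq = (2G F_q - G G_p - F G_q)/(2D), Gamma^q_pp = (2E F_p - E E_q - F E_p)/(2D), Gamma^q_pq = (E G_p - F E_q)/(2D), Gamma^q_qq = (E G_q - 2F F_q + F G_p)/(2D); substitute and cancel common factors


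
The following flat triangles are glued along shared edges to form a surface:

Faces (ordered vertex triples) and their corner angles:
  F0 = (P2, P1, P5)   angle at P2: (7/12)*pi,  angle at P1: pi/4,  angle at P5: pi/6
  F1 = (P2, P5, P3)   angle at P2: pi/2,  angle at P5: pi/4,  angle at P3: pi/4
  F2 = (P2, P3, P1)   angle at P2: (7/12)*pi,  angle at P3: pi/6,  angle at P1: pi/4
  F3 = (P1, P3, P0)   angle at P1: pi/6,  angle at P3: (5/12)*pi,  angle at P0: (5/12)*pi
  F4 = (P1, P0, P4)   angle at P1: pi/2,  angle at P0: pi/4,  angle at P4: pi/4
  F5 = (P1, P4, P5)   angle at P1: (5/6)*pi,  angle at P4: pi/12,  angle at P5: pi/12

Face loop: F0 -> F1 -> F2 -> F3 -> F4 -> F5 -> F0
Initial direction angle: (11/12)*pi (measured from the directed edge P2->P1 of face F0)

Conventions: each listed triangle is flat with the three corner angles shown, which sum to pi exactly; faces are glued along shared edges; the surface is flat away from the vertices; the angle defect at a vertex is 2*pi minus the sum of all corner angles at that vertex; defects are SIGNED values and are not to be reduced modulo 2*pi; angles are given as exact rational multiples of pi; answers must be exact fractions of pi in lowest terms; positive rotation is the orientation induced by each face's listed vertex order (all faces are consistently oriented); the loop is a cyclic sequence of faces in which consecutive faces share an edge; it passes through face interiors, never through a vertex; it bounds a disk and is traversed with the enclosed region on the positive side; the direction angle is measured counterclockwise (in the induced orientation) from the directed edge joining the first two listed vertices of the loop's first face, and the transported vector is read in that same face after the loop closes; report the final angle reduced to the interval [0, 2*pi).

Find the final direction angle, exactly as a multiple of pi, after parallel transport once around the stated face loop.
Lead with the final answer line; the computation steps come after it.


Answer: final direction angle = (5/4)*pi

enclosed vertex P1: corner angles sum to 2*pi, defect = 2*pi - 2*pi = 0
enclosed vertex P2: corner angles sum to (5/3)*pi, defect = 2*pi - (5/3)*pi = pi/3
the rotation equals the total enclosed defect, so the final angle is initial + defects (mod 2*pi)
final angle = (11/12)*pi + pi/3 = (5/4)*pi (mod 2*pi)


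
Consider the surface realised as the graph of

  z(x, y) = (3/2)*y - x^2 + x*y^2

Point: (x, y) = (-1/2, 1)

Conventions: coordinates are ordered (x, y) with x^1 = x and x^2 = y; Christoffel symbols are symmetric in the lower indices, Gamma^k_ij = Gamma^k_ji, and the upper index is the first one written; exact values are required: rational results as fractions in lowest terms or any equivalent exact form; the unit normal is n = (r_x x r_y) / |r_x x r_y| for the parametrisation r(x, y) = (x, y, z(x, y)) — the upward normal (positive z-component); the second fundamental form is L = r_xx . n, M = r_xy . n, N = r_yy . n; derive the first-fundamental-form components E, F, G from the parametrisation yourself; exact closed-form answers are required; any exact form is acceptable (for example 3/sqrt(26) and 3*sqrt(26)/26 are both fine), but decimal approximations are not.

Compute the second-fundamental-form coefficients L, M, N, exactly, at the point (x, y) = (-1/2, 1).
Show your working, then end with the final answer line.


z_x = 2, z_y = 1/2, z_xx = -2, z_xy = 2, z_yy = -1
E = 5, F = 1, G = 5/4; answer radicand W^2 = 21/4
unnormalised second-form numerators: l = -2, m = 2, n = -1; L = l/sqrt(21/4), and similarly M = m/sqrt(W^2), N = n/sqrt(W^2)

Answer: L = -4*sqrt(21)/21, M = 4*sqrt(21)/21, N = -2*sqrt(21)/21


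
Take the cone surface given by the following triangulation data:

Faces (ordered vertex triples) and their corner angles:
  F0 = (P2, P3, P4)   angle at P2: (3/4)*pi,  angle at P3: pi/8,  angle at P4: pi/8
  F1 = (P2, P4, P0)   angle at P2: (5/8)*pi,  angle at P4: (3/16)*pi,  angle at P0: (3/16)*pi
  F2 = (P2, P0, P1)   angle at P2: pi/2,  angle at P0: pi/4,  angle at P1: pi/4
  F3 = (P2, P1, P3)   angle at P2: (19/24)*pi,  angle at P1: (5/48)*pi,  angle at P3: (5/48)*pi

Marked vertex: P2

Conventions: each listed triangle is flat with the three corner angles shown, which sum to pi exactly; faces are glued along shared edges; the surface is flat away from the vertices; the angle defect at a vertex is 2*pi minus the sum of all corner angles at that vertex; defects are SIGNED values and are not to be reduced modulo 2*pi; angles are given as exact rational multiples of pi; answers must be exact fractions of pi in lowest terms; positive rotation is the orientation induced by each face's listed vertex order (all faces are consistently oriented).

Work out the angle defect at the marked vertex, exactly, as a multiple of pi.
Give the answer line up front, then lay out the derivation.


Answer: defect(P2) = (-2/3)*pi

Sum of corner angles at P2: (8/3)*pi
defect = 2*pi - (8/3)*pi


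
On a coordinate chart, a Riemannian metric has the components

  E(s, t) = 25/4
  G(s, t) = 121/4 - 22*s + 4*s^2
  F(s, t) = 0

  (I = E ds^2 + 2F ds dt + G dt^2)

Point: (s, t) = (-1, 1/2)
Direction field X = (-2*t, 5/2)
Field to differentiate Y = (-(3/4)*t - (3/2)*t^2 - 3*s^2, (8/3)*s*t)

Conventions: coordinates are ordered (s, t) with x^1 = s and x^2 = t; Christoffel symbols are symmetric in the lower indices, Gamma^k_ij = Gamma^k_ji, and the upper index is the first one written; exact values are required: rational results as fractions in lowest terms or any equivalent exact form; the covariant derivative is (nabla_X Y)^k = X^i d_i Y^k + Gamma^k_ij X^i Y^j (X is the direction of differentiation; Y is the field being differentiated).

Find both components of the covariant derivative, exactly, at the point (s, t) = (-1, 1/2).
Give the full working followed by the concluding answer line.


E = 25/4, F = 0, G = 225/4 at the point
E_s = 0, E_t = 0, F_s = 0, F_t = 0, G_s = -30, G_t = 0
EG - F^2 = 5625/16;  g^inv = (16/5625) * [[225/4, 0], [0, 25/4]]
first-kind symbols [ij,l] = (1/2)(d_i g_jl + d_j g_il - d_l g_ij): [ss,s] = E_s/2 = 0, [ss,t] = F_s - E_t/2 = 0, [st,s] = E_t/2 = 0, [st,t] = G_s/2 = -15, [tt,s] = F_t - G_s/2 = 15, [tt,t] = G_t/2 = 0
Gamma^s_ij = (G*[ij,s] - F*[ij,t])/(EG - F^2), Gamma^t_ij = (E*[ij,t] - F*[ij,s])/(EG - F^2)
Gamma_sss = 0, Gamma_sst = 0, Gamma_stt = 12/5, Gamma_tss = 0, Gamma_tst = -4/15, Gamma_ttt = 0
X = (-1, 5/2), Y = (-15/4, -4/3) at the point

Answer: (nabla_X Y)^s = -157/8, (nabla_X Y)^t = -527/90


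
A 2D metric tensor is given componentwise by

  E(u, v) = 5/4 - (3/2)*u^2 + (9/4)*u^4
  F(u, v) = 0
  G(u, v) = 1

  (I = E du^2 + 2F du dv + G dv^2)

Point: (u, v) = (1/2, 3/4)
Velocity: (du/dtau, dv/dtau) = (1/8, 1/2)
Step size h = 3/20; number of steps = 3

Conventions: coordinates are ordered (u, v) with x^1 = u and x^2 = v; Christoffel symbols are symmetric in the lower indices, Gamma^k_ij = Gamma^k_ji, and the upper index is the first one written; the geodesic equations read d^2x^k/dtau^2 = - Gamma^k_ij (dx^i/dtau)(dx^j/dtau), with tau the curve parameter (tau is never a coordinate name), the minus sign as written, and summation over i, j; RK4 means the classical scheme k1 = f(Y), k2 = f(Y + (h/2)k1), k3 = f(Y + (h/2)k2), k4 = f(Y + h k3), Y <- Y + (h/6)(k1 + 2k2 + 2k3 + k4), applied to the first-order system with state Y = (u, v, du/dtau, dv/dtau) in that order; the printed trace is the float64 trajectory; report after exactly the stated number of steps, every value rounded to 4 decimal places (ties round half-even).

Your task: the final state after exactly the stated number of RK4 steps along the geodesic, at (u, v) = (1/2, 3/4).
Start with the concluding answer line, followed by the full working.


Answer: u = 0.5565, v = 0.9750, du/dtau = 0.1259, dv/dtau = 0.5000

f(Y) = (du/dtau, dv/dtau, -Gamma^u_ij Y'^i Y'^j, -Gamma^v_ij Y'^i Y'^j) with the Gammas evaluated at the stage position; h = 0.150000; intermediate values shown to 6 dp
step 0: u = 0.5000, v = 0.7500, du/dtau = 0.1250, dv/dtau = 0.5000
step 1:
  k1: at (u, v) = (0.500000, 0.750000), (du/dtau, dv/dtau) = (0.125000, 0.500000); Gamma_uuu = -0.184615, Gamma_uuv = 0.000000, Gamma_uvv = 0.000000, Gamma_vuu = 0.000000, Gamma_vuv = 0.000000, Gamma_vvv = 0.000000; k1 = (0.125000, 0.500000, 0.002885, 0.000000)
  k2: at (u, v) = (0.509375, 0.787500), (du/dtau, dv/dtau) = (0.125216, 0.500000); Gamma_uuu = -0.167271, Gamma_uuv = 0.000000, Gamma_uvv = 0.000000, Gamma_vuu = 0.000000, Gamma_vuv = 0.000000, Gamma_vvv = 0.000000; k2 = (0.125216, 0.500000, 0.002623, 0.000000)
  k3: at (u, v) = (0.509391, 0.787500), (du/dtau, dv/dtau) = (0.125197, 0.500000); Gamma_uuu = -0.167240, Gamma_uuv = 0.000000, Gamma_uvv = 0.000000, Gamma_vuu = 0.000000, Gamma_vuv = 0.000000, Gamma_vvv = 0.000000; k3 = (0.125197, 0.500000, 0.002621, 0.000000)
  k4: at (u, v) = (0.518780, 0.825000), (du/dtau, dv/dtau) = (0.125393, 0.500000); Gamma_uuu = -0.148501, Gamma_uuv = 0.000000, Gamma_uvv = 0.000000, Gamma_vuu = 0.000000, Gamma_vuv = 0.000000, Gamma_vvv = 0.000000; k4 = (0.125393, 0.500000, 0.002335, 0.000000)
  Y <- Y + (h/6)(k1 + 2k2 + 2k3 + k4): u = 0.5188, v = 0.8250, du/dtau = 0.1254, dv/dtau = 0.5000
step 2:
  k1: at (u, v) = (0.518780, 0.825000), (du/dtau, dv/dtau) = (0.125393, 0.500000); Gamma_uuu = -0.148499, Gamma_uuv = 0.000000, Gamma_uvv = 0.000000, Gamma_vuu = 0.000000, Gamma_vuv = 0.000000, Gamma_vvv = 0.000000; k1 = (0.125393, 0.500000, 0.002335, 0.000000)
  k2: at (u, v) = (0.528185, 0.862500), (du/dtau, dv/dtau) = (0.125568, 0.500000); Gamma_uuu = -0.128337, Gamma_uuv = 0.000000, Gamma_uvv = 0.000000, Gamma_vuu = 0.000000, Gamma_vuv = 0.000000, Gamma_vvv = 0.000000; k2 = (0.125568, 0.500000, 0.002024, 0.000000)
  k3: at (u, v) = (0.528198, 0.862500), (du/dtau, dv/dtau) = (0.125544, 0.500000); Gamma_uuu = -0.128308, Gamma_uuv = 0.000000, Gamma_uvv = 0.000000, Gamma_vuu = 0.000000, Gamma_vuv = 0.000000, Gamma_vvv = 0.000000; k3 = (0.125544, 0.500000, 0.002022, 0.000000)
  k4: at (u, v) = (0.537612, 0.900000), (du/dtau, dv/dtau) = (0.125696, 0.500000); Gamma_uuu = -0.106717, Gamma_uuv = 0.000000, Gamma_uvv = 0.000000, Gamma_vuu = 0.000000, Gamma_vuv = 0.000000, Gamma_vvv = 0.000000; k4 = (0.125696, 0.500000, 0.001686, 0.000000)
  Y <- Y + (h/6)(k1 + 2k2 + 2k3 + k4): u = 0.5376, v = 0.9000, du/dtau = 0.1257, dv/dtau = 0.5000
step 3:
  k1: at (u, v) = (0.537613, 0.900000), (du/dtau, dv/dtau) = (0.125696, 0.500000); Gamma_uuu = -0.106715, Gamma_uuv = 0.000000, Gamma_uvv = 0.000000, Gamma_vuu = 0.000000, Gamma_vuv = 0.000000, Gamma_vvv = 0.000000; k1 = (0.125696, 0.500000, 0.001686, 0.000000)
  k2: at (u, v) = (0.547040, 0.937500), (du/dtau, dv/dtau) = (0.125822, 0.500000); Gamma_uuu = -0.083676, Gamma_uuv = 0.000000, Gamma_uvv = 0.000000, Gamma_vuu = 0.000000, Gamma_vuv = 0.000000, Gamma_vvv = 0.000000; k2 = (0.125822, 0.500000, 0.001325, 0.000000)
  k3: at (u, v) = (0.547050, 0.937500), (du/dtau, dv/dtau) = (0.125795, 0.500000); Gamma_uuu = -0.083652, Gamma_uuv = 0.000000, Gamma_uvv = 0.000000, Gamma_vuu = 0.000000, Gamma_vuv = 0.000000, Gamma_vvv = 0.000000; k3 = (0.125795, 0.500000, 0.001324, 0.000000)
  k4: at (u, v) = (0.556483, 0.975000), (du/dtau, dv/dtau) = (0.125894, 0.500000); Gamma_uuu = -0.059175, Gamma_uuv = 0.000000, Gamma_uvv = 0.000000, Gamma_vuu = 0.000000, Gamma_vuv = 0.000000, Gamma_vvv = 0.000000; k4 = (0.125894, 0.500000, 0.000938, 0.000000)
  Y <- Y + (h/6)(k1 + 2k2 + 2k3 + k4): u = 0.5565, v = 0.9750, du/dtau = 0.1259, dv/dtau = 0.5000
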